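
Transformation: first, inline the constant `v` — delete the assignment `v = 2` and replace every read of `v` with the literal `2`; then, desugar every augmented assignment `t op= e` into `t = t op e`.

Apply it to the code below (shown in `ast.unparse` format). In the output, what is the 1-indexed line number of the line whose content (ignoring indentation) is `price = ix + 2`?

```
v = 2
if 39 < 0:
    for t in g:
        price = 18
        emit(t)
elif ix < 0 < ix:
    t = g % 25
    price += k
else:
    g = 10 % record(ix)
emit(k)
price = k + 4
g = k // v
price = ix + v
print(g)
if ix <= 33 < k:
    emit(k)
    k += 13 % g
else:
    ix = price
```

Transformed code:
if 39 < 0:
    for t in g:
        price = 18
        emit(t)
elif ix < 0 < ix:
    t = g % 25
    price = price + k
else:
    g = 10 % record(ix)
emit(k)
price = k + 4
g = k // 2
price = ix + 2
print(g)
if ix <= 33 < k:
    emit(k)
    k = k + 13 % g
else:
    ix = price

13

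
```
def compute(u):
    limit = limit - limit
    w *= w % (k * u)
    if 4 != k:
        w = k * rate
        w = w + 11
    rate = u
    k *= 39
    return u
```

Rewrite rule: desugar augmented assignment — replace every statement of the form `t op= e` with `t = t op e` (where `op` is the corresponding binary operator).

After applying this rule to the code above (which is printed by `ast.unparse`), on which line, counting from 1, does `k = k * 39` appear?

Transformed code:
def compute(u):
    limit = limit - limit
    w = w * (w % (k * u))
    if 4 != k:
        w = k * rate
        w = w + 11
    rate = u
    k = k * 39
    return u

8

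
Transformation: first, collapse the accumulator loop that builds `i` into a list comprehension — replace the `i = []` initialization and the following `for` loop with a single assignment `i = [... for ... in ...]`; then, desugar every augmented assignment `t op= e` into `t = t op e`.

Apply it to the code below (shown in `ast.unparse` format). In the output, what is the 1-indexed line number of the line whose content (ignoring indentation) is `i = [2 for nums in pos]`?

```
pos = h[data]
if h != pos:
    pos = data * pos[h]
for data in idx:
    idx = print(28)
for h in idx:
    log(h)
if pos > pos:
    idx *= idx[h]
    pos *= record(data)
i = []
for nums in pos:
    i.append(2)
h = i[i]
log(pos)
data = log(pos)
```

Transformed code:
pos = h[data]
if h != pos:
    pos = data * pos[h]
for data in idx:
    idx = print(28)
for h in idx:
    log(h)
if pos > pos:
    idx = idx * idx[h]
    pos = pos * record(data)
i = [2 for nums in pos]
h = i[i]
log(pos)
data = log(pos)

11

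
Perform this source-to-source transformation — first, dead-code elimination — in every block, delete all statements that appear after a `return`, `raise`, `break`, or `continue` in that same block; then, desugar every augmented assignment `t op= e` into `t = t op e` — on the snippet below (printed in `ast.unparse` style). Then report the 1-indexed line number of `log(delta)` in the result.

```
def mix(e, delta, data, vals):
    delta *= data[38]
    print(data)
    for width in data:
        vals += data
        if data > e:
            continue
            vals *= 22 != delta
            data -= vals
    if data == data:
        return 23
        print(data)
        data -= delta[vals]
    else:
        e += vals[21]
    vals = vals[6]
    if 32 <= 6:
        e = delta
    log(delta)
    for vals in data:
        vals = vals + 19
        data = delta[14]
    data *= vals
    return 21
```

Transformed code:
def mix(e, delta, data, vals):
    delta = delta * data[38]
    print(data)
    for width in data:
        vals = vals + data
        if data > e:
            continue
    if data == data:
        return 23
    else:
        e = e + vals[21]
    vals = vals[6]
    if 32 <= 6:
        e = delta
    log(delta)
    for vals in data:
        vals = vals + 19
        data = delta[14]
    data = data * vals
    return 21

15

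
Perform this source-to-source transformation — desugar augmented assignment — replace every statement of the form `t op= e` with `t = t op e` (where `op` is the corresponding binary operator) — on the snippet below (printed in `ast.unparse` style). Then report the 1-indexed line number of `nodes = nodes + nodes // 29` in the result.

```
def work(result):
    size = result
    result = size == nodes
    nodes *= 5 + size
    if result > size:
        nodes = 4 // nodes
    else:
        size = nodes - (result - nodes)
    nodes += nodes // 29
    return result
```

9

Transformed code:
def work(result):
    size = result
    result = size == nodes
    nodes = nodes * (5 + size)
    if result > size:
        nodes = 4 // nodes
    else:
        size = nodes - (result - nodes)
    nodes = nodes + nodes // 29
    return result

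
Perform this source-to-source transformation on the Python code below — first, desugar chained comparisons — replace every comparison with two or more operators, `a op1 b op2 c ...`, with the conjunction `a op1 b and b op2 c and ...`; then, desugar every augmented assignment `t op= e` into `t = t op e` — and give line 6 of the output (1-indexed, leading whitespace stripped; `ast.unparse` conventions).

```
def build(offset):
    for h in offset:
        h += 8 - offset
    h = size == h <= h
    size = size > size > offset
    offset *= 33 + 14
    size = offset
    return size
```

offset = offset * (33 + 14)

Transformed code:
def build(offset):
    for h in offset:
        h = h + (8 - offset)
    h = size == h and h <= h
    size = size > size and size > offset
    offset = offset * (33 + 14)
    size = offset
    return size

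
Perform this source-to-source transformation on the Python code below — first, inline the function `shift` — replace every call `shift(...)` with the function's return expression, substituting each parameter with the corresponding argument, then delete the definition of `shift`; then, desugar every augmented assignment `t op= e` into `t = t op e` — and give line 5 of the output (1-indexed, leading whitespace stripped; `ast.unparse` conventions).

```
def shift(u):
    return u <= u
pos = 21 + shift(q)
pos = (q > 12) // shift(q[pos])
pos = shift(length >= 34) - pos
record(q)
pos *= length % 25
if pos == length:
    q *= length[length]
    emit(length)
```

pos = pos * (length % 25)

Transformed code:
pos = 21 + (q <= q)
pos = (q > 12) // (q[pos] <= q[pos])
pos = ((length >= 34) <= (length >= 34)) - pos
record(q)
pos = pos * (length % 25)
if pos == length:
    q = q * length[length]
    emit(length)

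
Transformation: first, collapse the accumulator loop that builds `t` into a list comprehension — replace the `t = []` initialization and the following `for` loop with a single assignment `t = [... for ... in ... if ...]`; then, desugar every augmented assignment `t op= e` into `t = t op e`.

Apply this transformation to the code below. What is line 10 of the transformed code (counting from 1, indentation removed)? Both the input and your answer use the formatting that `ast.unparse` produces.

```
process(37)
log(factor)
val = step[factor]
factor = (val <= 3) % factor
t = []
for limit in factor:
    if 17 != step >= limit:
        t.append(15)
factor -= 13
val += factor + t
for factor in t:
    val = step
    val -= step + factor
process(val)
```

Transformed code:
process(37)
log(factor)
val = step[factor]
factor = (val <= 3) % factor
t = [15 for limit in factor if 17 != step >= limit]
factor = factor - 13
val = val + (factor + t)
for factor in t:
    val = step
    val = val - (step + factor)
process(val)

val = val - (step + factor)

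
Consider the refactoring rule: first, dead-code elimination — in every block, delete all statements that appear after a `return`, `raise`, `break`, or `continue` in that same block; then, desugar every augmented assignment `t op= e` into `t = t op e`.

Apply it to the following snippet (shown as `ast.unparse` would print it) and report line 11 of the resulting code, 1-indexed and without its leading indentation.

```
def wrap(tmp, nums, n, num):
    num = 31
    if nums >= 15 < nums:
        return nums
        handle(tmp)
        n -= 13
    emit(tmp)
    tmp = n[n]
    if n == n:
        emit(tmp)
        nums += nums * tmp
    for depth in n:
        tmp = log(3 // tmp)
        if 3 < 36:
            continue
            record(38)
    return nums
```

tmp = log(3 // tmp)

Transformed code:
def wrap(tmp, nums, n, num):
    num = 31
    if nums >= 15 < nums:
        return nums
    emit(tmp)
    tmp = n[n]
    if n == n:
        emit(tmp)
        nums = nums + nums * tmp
    for depth in n:
        tmp = log(3 // tmp)
        if 3 < 36:
            continue
    return nums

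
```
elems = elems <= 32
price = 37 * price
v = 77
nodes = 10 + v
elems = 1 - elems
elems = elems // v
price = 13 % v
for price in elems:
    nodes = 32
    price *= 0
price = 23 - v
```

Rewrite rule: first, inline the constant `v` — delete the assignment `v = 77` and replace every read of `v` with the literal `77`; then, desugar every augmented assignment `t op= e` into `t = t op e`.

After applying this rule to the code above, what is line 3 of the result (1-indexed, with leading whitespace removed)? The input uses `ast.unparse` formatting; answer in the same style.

nodes = 10 + 77

Transformed code:
elems = elems <= 32
price = 37 * price
nodes = 10 + 77
elems = 1 - elems
elems = elems // 77
price = 13 % 77
for price in elems:
    nodes = 32
    price = price * 0
price = 23 - 77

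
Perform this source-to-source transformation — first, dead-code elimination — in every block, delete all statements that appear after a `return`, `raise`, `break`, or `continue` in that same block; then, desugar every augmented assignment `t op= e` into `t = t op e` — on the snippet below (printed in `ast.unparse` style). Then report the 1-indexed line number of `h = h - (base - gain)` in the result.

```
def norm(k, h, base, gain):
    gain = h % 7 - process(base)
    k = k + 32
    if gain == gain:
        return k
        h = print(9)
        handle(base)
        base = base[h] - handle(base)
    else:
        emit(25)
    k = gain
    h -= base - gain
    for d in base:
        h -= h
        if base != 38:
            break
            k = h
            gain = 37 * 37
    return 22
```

Transformed code:
def norm(k, h, base, gain):
    gain = h % 7 - process(base)
    k = k + 32
    if gain == gain:
        return k
    else:
        emit(25)
    k = gain
    h = h - (base - gain)
    for d in base:
        h = h - h
        if base != 38:
            break
    return 22

9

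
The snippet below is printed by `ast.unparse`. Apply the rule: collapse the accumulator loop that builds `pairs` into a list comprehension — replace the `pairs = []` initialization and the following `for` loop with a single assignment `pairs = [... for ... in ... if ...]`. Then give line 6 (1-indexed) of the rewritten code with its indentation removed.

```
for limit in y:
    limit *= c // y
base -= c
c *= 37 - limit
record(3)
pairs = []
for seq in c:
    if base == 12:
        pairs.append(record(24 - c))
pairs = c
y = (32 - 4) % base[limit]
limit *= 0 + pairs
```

pairs = [record(24 - c) for seq in c if base == 12]

Transformed code:
for limit in y:
    limit *= c // y
base -= c
c *= 37 - limit
record(3)
pairs = [record(24 - c) for seq in c if base == 12]
pairs = c
y = (32 - 4) % base[limit]
limit *= 0 + pairs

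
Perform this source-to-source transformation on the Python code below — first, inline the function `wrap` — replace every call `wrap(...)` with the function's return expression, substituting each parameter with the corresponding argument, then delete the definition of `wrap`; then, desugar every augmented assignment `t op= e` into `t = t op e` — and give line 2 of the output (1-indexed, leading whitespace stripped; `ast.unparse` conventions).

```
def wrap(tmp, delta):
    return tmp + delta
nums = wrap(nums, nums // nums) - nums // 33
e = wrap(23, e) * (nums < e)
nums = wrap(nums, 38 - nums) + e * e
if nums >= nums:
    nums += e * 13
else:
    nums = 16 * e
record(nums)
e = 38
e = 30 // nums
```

e = (23 + e) * (nums < e)

Transformed code:
nums = nums + nums // nums - nums // 33
e = (23 + e) * (nums < e)
nums = nums + (38 - nums) + e * e
if nums >= nums:
    nums = nums + e * 13
else:
    nums = 16 * e
record(nums)
e = 38
e = 30 // nums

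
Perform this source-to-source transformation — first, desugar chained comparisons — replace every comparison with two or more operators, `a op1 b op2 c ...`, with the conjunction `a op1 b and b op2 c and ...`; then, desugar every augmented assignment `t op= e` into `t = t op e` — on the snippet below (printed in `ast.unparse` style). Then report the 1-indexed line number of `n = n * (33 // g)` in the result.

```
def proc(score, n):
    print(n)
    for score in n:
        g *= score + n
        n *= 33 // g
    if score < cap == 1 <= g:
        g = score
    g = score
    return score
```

5

Transformed code:
def proc(score, n):
    print(n)
    for score in n:
        g = g * (score + n)
        n = n * (33 // g)
    if score < cap and cap == 1 and (1 <= g):
        g = score
    g = score
    return score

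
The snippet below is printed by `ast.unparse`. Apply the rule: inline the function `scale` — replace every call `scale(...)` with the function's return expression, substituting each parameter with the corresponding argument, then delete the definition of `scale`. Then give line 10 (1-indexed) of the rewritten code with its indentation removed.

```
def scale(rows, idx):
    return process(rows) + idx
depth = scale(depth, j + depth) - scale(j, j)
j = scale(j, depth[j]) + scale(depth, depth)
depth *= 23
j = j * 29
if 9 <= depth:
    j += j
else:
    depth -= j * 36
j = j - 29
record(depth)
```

record(depth)

Transformed code:
depth = process(depth) + (j + depth) - (process(j) + j)
j = process(j) + depth[j] + (process(depth) + depth)
depth *= 23
j = j * 29
if 9 <= depth:
    j += j
else:
    depth -= j * 36
j = j - 29
record(depth)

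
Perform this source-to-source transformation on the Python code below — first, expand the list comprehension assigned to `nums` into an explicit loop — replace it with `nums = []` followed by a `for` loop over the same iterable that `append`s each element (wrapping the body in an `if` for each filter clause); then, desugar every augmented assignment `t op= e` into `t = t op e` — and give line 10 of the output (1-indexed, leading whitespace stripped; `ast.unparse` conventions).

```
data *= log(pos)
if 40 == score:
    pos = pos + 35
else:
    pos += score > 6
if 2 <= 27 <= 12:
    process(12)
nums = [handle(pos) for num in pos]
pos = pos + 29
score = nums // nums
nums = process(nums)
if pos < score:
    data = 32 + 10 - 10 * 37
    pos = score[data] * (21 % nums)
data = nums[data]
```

Transformed code:
data = data * log(pos)
if 40 == score:
    pos = pos + 35
else:
    pos = pos + (score > 6)
if 2 <= 27 <= 12:
    process(12)
nums = []
for num in pos:
    nums.append(handle(pos))
pos = pos + 29
score = nums // nums
nums = process(nums)
if pos < score:
    data = 32 + 10 - 10 * 37
    pos = score[data] * (21 % nums)
data = nums[data]

nums.append(handle(pos))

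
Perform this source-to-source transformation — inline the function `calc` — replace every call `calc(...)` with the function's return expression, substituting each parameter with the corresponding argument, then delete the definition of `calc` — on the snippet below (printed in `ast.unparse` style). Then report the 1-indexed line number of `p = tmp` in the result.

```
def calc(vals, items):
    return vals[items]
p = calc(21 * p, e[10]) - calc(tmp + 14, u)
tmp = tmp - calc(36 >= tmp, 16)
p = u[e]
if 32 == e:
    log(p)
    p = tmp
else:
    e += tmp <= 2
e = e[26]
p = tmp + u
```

Transformed code:
p = (21 * p)[e[10]] - (tmp + 14)[u]
tmp = tmp - (36 >= tmp)[16]
p = u[e]
if 32 == e:
    log(p)
    p = tmp
else:
    e += tmp <= 2
e = e[26]
p = tmp + u

6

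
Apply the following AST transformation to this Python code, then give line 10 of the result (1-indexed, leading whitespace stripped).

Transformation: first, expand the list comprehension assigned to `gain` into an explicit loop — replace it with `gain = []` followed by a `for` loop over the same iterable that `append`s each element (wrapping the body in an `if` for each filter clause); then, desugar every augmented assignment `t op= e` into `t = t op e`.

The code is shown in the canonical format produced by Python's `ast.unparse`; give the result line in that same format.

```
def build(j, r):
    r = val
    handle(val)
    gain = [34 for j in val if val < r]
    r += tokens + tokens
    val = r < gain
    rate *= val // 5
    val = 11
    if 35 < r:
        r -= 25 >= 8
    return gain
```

rate = rate * (val // 5)

Transformed code:
def build(j, r):
    r = val
    handle(val)
    gain = []
    for j in val:
        if val < r:
            gain.append(34)
    r = r + (tokens + tokens)
    val = r < gain
    rate = rate * (val // 5)
    val = 11
    if 35 < r:
        r = r - (25 >= 8)
    return gain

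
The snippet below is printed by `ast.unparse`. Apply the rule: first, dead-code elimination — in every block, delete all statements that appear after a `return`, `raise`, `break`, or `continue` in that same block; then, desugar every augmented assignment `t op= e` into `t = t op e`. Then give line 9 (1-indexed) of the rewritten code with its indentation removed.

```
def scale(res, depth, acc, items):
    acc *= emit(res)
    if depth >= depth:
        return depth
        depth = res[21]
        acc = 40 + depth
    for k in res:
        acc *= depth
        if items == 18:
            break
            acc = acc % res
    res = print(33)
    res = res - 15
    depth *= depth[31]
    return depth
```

Transformed code:
def scale(res, depth, acc, items):
    acc = acc * emit(res)
    if depth >= depth:
        return depth
    for k in res:
        acc = acc * depth
        if items == 18:
            break
    res = print(33)
    res = res - 15
    depth = depth * depth[31]
    return depth

res = print(33)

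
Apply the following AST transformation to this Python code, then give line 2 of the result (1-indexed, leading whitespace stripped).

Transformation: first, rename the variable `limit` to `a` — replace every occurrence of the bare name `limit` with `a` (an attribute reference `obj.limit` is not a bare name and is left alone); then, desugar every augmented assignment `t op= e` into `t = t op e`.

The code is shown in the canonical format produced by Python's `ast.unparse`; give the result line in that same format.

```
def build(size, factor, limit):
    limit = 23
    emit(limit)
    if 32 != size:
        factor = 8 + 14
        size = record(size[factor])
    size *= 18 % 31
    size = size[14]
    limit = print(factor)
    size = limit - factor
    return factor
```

Transformed code:
def build(size, factor, a):
    a = 23
    emit(a)
    if 32 != size:
        factor = 8 + 14
        size = record(size[factor])
    size = size * (18 % 31)
    size = size[14]
    a = print(factor)
    size = a - factor
    return factor

a = 23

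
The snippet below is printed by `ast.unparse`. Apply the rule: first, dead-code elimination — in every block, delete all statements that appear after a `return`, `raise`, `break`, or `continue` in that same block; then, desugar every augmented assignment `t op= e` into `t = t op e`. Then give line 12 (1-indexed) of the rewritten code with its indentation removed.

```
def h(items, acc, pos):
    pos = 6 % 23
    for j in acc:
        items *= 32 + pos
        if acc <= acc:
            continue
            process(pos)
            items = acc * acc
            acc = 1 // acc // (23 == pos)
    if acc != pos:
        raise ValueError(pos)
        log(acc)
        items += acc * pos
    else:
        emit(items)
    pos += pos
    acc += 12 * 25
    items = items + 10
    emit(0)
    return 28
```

acc = acc + 12 * 25

Transformed code:
def h(items, acc, pos):
    pos = 6 % 23
    for j in acc:
        items = items * (32 + pos)
        if acc <= acc:
            continue
    if acc != pos:
        raise ValueError(pos)
    else:
        emit(items)
    pos = pos + pos
    acc = acc + 12 * 25
    items = items + 10
    emit(0)
    return 28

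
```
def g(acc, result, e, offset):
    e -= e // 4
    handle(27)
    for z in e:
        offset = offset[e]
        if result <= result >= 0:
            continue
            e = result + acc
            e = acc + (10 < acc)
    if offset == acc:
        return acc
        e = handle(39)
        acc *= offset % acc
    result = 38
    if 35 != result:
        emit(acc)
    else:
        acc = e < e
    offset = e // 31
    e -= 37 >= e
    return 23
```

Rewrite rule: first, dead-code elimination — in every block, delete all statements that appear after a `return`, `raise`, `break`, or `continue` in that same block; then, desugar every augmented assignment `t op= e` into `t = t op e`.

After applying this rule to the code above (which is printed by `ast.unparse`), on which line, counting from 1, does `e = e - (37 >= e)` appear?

16

Transformed code:
def g(acc, result, e, offset):
    e = e - e // 4
    handle(27)
    for z in e:
        offset = offset[e]
        if result <= result >= 0:
            continue
    if offset == acc:
        return acc
    result = 38
    if 35 != result:
        emit(acc)
    else:
        acc = e < e
    offset = e // 31
    e = e - (37 >= e)
    return 23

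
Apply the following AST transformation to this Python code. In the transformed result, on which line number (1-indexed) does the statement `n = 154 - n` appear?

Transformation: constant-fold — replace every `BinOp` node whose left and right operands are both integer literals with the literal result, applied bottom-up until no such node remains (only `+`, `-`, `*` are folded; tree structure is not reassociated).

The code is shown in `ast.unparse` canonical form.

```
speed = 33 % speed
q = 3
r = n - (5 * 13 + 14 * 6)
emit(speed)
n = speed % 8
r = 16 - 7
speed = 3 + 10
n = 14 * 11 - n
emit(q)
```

8

Transformed code:
speed = 33 % speed
q = 3
r = n - 149
emit(speed)
n = speed % 8
r = 9
speed = 13
n = 154 - n
emit(q)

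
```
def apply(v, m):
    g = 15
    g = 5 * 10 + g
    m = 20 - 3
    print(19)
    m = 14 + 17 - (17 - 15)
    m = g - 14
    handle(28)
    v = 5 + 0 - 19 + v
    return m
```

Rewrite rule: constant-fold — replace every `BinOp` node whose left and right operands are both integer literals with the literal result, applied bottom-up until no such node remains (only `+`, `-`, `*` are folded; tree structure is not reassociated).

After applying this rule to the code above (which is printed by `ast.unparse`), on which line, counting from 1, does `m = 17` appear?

4

Transformed code:
def apply(v, m):
    g = 15
    g = 50 + g
    m = 17
    print(19)
    m = 29
    m = g - 14
    handle(28)
    v = -14 + v
    return m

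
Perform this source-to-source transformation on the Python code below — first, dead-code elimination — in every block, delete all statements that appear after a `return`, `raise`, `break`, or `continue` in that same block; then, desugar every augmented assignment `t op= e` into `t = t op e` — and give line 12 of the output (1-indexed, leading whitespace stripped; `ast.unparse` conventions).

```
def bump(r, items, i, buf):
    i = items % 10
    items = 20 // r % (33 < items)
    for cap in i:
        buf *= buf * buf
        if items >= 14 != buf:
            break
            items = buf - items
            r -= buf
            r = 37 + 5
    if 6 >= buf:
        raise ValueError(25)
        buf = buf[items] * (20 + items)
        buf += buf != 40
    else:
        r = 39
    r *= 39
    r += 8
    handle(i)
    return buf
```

Transformed code:
def bump(r, items, i, buf):
    i = items % 10
    items = 20 // r % (33 < items)
    for cap in i:
        buf = buf * (buf * buf)
        if items >= 14 != buf:
            break
    if 6 >= buf:
        raise ValueError(25)
    else:
        r = 39
    r = r * 39
    r = r + 8
    handle(i)
    return buf

r = r * 39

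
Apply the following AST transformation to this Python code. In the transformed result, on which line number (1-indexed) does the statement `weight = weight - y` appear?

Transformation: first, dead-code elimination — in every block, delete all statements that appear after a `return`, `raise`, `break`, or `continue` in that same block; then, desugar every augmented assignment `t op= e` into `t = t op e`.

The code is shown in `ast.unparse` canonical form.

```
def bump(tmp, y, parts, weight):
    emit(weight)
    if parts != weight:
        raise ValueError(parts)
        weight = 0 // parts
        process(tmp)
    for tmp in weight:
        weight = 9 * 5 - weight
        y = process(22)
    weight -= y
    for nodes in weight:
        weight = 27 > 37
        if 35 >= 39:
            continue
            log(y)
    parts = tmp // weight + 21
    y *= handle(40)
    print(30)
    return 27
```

Transformed code:
def bump(tmp, y, parts, weight):
    emit(weight)
    if parts != weight:
        raise ValueError(parts)
    for tmp in weight:
        weight = 9 * 5 - weight
        y = process(22)
    weight = weight - y
    for nodes in weight:
        weight = 27 > 37
        if 35 >= 39:
            continue
    parts = tmp // weight + 21
    y = y * handle(40)
    print(30)
    return 27

8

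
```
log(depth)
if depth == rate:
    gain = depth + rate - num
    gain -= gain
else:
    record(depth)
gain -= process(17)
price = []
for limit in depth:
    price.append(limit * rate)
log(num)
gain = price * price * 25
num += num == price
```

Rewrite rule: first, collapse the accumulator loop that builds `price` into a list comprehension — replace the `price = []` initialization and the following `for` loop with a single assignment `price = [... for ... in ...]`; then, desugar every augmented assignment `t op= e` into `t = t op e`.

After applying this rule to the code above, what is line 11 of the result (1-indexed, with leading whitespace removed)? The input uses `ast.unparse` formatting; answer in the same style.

num = num + (num == price)

Transformed code:
log(depth)
if depth == rate:
    gain = depth + rate - num
    gain = gain - gain
else:
    record(depth)
gain = gain - process(17)
price = [limit * rate for limit in depth]
log(num)
gain = price * price * 25
num = num + (num == price)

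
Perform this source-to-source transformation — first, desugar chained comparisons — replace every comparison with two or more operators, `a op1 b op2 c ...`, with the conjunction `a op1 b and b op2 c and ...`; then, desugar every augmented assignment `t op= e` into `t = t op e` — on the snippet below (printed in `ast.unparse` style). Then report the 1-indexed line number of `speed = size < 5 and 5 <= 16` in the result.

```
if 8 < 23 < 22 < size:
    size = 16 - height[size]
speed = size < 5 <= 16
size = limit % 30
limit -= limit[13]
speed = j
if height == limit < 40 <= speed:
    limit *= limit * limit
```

3

Transformed code:
if 8 < 23 and 23 < 22 and (22 < size):
    size = 16 - height[size]
speed = size < 5 and 5 <= 16
size = limit % 30
limit = limit - limit[13]
speed = j
if height == limit and limit < 40 and (40 <= speed):
    limit = limit * (limit * limit)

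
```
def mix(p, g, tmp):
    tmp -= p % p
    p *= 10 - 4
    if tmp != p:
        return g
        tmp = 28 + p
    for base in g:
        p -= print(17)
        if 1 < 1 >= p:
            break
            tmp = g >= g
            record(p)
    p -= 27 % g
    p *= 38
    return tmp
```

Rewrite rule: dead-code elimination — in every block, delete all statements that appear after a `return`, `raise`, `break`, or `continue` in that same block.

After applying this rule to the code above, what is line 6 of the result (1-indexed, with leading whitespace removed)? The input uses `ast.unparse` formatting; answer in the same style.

for base in g:

Transformed code:
def mix(p, g, tmp):
    tmp -= p % p
    p *= 10 - 4
    if tmp != p:
        return g
    for base in g:
        p -= print(17)
        if 1 < 1 >= p:
            break
    p -= 27 % g
    p *= 38
    return tmp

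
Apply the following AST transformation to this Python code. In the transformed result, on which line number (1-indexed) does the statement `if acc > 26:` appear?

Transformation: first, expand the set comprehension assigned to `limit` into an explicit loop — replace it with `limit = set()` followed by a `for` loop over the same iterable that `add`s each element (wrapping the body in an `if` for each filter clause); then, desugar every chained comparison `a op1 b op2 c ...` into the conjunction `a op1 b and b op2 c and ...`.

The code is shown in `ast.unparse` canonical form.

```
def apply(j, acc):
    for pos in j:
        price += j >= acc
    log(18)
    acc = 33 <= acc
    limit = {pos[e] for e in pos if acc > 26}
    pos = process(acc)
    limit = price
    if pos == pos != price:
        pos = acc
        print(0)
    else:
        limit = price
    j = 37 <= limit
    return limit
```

8

Transformed code:
def apply(j, acc):
    for pos in j:
        price += j >= acc
    log(18)
    acc = 33 <= acc
    limit = set()
    for e in pos:
        if acc > 26:
            limit.add(pos[e])
    pos = process(acc)
    limit = price
    if pos == pos and pos != price:
        pos = acc
        print(0)
    else:
        limit = price
    j = 37 <= limit
    return limit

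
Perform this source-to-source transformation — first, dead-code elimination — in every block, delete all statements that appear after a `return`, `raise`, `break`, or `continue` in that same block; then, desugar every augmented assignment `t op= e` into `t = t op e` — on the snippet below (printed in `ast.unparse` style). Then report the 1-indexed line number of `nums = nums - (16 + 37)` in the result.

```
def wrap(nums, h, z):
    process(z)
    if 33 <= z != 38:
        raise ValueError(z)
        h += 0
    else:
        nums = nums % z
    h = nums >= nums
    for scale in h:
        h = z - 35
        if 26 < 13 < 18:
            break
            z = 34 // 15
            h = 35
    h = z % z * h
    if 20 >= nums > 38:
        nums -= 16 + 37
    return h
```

14

Transformed code:
def wrap(nums, h, z):
    process(z)
    if 33 <= z != 38:
        raise ValueError(z)
    else:
        nums = nums % z
    h = nums >= nums
    for scale in h:
        h = z - 35
        if 26 < 13 < 18:
            break
    h = z % z * h
    if 20 >= nums > 38:
        nums = nums - (16 + 37)
    return h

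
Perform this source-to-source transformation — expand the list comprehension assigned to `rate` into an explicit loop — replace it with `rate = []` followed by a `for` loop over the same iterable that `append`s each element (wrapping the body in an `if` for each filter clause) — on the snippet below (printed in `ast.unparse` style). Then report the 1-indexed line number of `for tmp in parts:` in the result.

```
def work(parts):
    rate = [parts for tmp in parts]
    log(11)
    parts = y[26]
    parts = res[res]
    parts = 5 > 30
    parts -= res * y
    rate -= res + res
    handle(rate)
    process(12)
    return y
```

Transformed code:
def work(parts):
    rate = []
    for tmp in parts:
        rate.append(parts)
    log(11)
    parts = y[26]
    parts = res[res]
    parts = 5 > 30
    parts -= res * y
    rate -= res + res
    handle(rate)
    process(12)
    return y

3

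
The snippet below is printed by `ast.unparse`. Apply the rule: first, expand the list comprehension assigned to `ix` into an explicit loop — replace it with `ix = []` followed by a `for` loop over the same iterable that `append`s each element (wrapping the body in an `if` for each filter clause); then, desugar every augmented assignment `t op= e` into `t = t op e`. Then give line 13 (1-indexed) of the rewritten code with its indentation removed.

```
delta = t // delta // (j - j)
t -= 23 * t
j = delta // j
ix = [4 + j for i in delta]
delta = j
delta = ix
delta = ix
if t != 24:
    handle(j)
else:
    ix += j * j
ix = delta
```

ix = ix + j * j

Transformed code:
delta = t // delta // (j - j)
t = t - 23 * t
j = delta // j
ix = []
for i in delta:
    ix.append(4 + j)
delta = j
delta = ix
delta = ix
if t != 24:
    handle(j)
else:
    ix = ix + j * j
ix = delta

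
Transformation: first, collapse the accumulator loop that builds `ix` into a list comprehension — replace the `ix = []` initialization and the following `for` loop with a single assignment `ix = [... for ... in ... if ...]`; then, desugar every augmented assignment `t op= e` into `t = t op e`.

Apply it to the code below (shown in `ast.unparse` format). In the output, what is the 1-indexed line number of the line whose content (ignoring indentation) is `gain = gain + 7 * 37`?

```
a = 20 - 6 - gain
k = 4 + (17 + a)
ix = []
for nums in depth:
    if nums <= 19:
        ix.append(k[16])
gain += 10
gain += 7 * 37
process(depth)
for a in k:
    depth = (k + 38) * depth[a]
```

Transformed code:
a = 20 - 6 - gain
k = 4 + (17 + a)
ix = [k[16] for nums in depth if nums <= 19]
gain = gain + 10
gain = gain + 7 * 37
process(depth)
for a in k:
    depth = (k + 38) * depth[a]

5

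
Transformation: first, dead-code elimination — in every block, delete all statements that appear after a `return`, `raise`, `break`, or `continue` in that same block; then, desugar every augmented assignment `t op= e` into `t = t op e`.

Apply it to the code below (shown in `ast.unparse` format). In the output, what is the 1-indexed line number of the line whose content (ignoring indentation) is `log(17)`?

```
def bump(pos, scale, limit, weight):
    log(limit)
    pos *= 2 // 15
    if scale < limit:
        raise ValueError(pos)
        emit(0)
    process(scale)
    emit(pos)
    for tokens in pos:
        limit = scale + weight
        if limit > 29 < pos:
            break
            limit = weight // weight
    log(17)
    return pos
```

Transformed code:
def bump(pos, scale, limit, weight):
    log(limit)
    pos = pos * (2 // 15)
    if scale < limit:
        raise ValueError(pos)
    process(scale)
    emit(pos)
    for tokens in pos:
        limit = scale + weight
        if limit > 29 < pos:
            break
    log(17)
    return pos

12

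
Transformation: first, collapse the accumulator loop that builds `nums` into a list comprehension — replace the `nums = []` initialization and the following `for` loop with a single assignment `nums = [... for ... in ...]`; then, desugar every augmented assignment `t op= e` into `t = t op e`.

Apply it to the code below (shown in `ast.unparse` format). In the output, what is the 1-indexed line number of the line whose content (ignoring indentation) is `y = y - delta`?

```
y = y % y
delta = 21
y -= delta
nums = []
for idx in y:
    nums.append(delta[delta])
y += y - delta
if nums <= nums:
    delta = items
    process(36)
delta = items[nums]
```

3

Transformed code:
y = y % y
delta = 21
y = y - delta
nums = [delta[delta] for idx in y]
y = y + (y - delta)
if nums <= nums:
    delta = items
    process(36)
delta = items[nums]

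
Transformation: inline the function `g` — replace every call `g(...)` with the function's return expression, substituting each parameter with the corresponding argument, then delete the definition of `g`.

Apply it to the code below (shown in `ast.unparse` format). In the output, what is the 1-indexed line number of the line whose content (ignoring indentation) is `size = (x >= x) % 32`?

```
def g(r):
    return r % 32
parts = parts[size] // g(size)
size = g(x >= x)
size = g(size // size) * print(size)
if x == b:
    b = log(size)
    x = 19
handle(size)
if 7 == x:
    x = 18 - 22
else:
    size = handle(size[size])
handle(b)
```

Transformed code:
parts = parts[size] // (size % 32)
size = (x >= x) % 32
size = size // size % 32 * print(size)
if x == b:
    b = log(size)
    x = 19
handle(size)
if 7 == x:
    x = 18 - 22
else:
    size = handle(size[size])
handle(b)

2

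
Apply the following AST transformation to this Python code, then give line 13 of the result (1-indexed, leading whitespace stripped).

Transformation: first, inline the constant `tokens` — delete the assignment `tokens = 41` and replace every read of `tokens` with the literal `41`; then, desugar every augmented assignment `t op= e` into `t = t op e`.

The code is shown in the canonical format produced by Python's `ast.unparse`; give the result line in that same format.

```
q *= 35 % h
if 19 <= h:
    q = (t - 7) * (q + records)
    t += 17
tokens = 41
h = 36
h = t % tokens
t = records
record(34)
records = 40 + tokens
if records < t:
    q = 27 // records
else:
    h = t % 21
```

Transformed code:
q = q * (35 % h)
if 19 <= h:
    q = (t - 7) * (q + records)
    t = t + 17
h = 36
h = t % 41
t = records
record(34)
records = 40 + 41
if records < t:
    q = 27 // records
else:
    h = t % 21

h = t % 21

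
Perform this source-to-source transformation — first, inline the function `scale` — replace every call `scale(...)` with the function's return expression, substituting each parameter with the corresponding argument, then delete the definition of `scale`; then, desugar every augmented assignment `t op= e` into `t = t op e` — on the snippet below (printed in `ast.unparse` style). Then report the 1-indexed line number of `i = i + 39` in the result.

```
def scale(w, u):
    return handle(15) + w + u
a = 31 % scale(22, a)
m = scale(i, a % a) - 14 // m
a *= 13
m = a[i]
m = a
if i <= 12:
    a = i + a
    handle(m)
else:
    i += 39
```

10

Transformed code:
a = 31 % (handle(15) + 22 + a)
m = handle(15) + i + a % a - 14 // m
a = a * 13
m = a[i]
m = a
if i <= 12:
    a = i + a
    handle(m)
else:
    i = i + 39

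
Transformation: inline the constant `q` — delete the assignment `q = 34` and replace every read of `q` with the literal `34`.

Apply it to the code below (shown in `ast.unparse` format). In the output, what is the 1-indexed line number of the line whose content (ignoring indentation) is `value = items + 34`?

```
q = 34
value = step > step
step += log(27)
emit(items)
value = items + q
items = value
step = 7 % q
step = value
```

Transformed code:
value = step > step
step += log(27)
emit(items)
value = items + 34
items = value
step = 7 % 34
step = value

4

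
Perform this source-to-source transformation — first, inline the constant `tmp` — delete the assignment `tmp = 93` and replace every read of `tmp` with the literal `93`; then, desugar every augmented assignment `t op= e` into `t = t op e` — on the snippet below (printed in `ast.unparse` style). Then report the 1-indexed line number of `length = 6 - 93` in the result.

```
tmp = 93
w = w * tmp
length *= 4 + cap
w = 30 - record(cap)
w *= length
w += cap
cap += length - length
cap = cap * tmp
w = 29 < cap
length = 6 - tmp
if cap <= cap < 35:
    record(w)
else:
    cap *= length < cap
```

Transformed code:
w = w * 93
length = length * (4 + cap)
w = 30 - record(cap)
w = w * length
w = w + cap
cap = cap + (length - length)
cap = cap * 93
w = 29 < cap
length = 6 - 93
if cap <= cap < 35:
    record(w)
else:
    cap = cap * (length < cap)

9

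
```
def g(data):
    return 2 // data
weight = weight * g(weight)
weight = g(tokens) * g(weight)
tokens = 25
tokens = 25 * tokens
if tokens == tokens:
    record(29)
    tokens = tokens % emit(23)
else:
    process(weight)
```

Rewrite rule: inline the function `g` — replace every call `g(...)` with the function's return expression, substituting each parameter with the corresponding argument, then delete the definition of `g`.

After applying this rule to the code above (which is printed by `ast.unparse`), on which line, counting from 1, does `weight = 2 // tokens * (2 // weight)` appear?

2

Transformed code:
weight = weight * (2 // weight)
weight = 2 // tokens * (2 // weight)
tokens = 25
tokens = 25 * tokens
if tokens == tokens:
    record(29)
    tokens = tokens % emit(23)
else:
    process(weight)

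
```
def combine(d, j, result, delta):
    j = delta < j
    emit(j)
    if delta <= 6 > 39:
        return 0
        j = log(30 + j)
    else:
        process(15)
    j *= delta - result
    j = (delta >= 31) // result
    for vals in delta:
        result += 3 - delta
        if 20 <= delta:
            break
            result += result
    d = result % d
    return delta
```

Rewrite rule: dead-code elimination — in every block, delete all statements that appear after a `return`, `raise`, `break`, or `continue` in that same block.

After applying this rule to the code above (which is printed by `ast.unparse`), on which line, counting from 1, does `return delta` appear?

15

Transformed code:
def combine(d, j, result, delta):
    j = delta < j
    emit(j)
    if delta <= 6 > 39:
        return 0
    else:
        process(15)
    j *= delta - result
    j = (delta >= 31) // result
    for vals in delta:
        result += 3 - delta
        if 20 <= delta:
            break
    d = result % d
    return delta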